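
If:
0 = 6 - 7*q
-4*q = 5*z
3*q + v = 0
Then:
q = 6/7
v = -18/7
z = -24/35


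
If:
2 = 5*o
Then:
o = 2/5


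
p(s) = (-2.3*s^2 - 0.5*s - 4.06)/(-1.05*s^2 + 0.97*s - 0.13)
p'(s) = (-4.6*s - 0.5)/(-1.05*s^2 + 0.97*s - 0.13) + (2.1*s - 0.97)*(-2.3*s^2 - 0.5*s - 4.06)/(-1.05*s^2 + 0.97*s - 0.13)^2 = (-2.756*s^2 - 7.928*s + 4.0032)/(1.1025*s^4 - 2.037*s^3 + 1.2139*s^2 - 0.2522*s + 0.0169)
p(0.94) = 44.95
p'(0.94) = -276.13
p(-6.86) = 1.94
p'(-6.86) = -0.02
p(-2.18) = 1.92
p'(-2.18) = 0.16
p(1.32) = 12.85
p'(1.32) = -24.42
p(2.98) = 3.96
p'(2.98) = -1.02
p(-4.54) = 1.88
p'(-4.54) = -0.02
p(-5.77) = 1.91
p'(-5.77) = -0.03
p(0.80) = 228.15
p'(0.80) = -6069.59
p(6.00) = 2.80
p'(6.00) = -0.14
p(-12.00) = 2.02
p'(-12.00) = -0.01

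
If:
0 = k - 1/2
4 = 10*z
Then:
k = 1/2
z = 2/5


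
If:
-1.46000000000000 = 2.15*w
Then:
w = -0.68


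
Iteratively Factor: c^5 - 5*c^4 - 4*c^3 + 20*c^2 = (c - 2)*(c^4 - 3*c^3 - 10*c^2) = c*(c - 2)*(c^3 - 3*c^2 - 10*c) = c^2*(c - 2)*(c^2 - 3*c - 10) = c^2*(c - 2)*(c + 2)*(c - 5)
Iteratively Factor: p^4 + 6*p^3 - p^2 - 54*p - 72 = (p + 2)*(p^3 + 4*p^2 - 9*p - 36) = (p + 2)*(p + 4)*(p^2 - 9) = (p - 3)*(p + 2)*(p + 4)*(p + 3)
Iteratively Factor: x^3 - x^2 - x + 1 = (x - 1)*(x^2 - 1) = (x - 1)*(x + 1)*(x - 1)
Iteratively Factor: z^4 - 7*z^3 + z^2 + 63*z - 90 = (z - 5)*(z^3 - 2*z^2 - 9*z + 18) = (z - 5)*(z - 2)*(z^2 - 9) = (z - 5)*(z - 3)*(z - 2)*(z + 3)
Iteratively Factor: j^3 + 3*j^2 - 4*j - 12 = (j + 3)*(j^2 - 4) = (j - 2)*(j + 3)*(j + 2)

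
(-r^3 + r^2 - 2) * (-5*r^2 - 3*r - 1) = 5*r^5 - 2*r^4 - 2*r^3 + 9*r^2 + 6*r + 2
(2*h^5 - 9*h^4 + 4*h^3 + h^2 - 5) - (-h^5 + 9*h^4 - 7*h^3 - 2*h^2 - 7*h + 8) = 3*h^5 - 18*h^4 + 11*h^3 + 3*h^2 + 7*h - 13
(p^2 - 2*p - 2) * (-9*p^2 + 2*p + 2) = -9*p^4 + 20*p^3 + 16*p^2 - 8*p - 4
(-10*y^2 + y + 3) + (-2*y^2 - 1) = -12*y^2 + y + 2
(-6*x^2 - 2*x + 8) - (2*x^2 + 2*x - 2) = -8*x^2 - 4*x + 10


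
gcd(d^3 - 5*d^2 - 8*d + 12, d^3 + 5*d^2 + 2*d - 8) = d^2 + d - 2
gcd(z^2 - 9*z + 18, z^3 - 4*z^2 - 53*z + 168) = z - 3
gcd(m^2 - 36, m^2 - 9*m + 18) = m - 6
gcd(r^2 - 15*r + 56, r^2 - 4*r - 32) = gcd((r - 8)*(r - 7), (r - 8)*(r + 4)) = r - 8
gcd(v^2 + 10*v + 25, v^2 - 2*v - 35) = v + 5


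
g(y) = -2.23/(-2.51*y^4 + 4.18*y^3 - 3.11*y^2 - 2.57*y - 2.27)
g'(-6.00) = 0.00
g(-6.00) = 0.00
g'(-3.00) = 0.01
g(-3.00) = 0.01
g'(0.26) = -0.82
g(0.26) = 0.72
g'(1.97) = -0.15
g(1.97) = 0.09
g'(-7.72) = 0.00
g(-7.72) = 0.00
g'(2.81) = -0.03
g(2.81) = 0.02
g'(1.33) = -0.32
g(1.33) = 0.24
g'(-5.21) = 0.00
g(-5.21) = 0.00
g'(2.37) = -0.07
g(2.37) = 0.05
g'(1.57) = -0.27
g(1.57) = 0.17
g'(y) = -2.23*(10.04*y^3 - 12.54*y^2 + 6.22*y + 2.57)/(-2.51*y^4 + 4.18*y^3 - 3.11*y^2 - 2.57*y - 2.27)^2 = (-22.3892*y^3 + 27.9642*y^2 - 13.8706*y - 5.7311)/(2.51*y^4 - 4.18*y^3 + 3.11*y^2 + 2.57*y + 2.27)^2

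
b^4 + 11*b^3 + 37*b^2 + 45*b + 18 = (b + 1)^2*(b + 3)*(b + 6)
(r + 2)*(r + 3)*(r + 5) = r^3 + 10*r^2 + 31*r + 30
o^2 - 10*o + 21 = (o - 7)*(o - 3)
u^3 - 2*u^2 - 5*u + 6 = (u - 3)*(u - 1)*(u + 2)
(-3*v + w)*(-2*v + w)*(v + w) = 6*v^3 + v^2*w - 4*v*w^2 + w^3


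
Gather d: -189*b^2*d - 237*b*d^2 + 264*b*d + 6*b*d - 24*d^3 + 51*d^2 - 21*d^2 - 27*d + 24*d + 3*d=-24*d^3 + d^2*(30 - 237*b) + d*(-189*b^2 + 270*b)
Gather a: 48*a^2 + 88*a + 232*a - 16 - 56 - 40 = 48*a^2 + 320*a - 112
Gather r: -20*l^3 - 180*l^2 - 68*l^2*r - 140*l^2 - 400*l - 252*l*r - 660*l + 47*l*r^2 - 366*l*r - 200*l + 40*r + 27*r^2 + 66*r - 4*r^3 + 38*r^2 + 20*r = -20*l^3 - 320*l^2 - 1260*l - 4*r^3 + r^2*(47*l + 65) + r*(-68*l^2 - 618*l + 126)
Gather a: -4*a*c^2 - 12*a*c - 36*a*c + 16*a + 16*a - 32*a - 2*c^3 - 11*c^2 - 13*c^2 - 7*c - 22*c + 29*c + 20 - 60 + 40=a*(-4*c^2 - 48*c) - 2*c^3 - 24*c^2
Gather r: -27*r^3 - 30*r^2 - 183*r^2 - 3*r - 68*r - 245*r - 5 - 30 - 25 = -27*r^3 - 213*r^2 - 316*r - 60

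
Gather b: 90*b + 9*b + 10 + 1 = 99*b + 11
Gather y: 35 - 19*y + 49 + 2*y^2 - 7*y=2*y^2 - 26*y + 84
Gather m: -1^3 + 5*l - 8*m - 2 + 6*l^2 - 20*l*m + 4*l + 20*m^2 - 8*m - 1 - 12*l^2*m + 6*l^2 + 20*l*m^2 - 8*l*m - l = 12*l^2 + 8*l + m^2*(20*l + 20) + m*(-12*l^2 - 28*l - 16) - 4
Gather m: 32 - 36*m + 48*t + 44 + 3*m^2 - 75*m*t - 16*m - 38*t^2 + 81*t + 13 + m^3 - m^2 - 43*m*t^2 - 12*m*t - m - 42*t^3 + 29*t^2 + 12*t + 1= m^3 + 2*m^2 + m*(-43*t^2 - 87*t - 53) - 42*t^3 - 9*t^2 + 141*t + 90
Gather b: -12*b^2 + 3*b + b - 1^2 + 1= -12*b^2 + 4*b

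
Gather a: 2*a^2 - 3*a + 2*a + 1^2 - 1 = 2*a^2 - a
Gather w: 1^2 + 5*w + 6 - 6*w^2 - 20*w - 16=-6*w^2 - 15*w - 9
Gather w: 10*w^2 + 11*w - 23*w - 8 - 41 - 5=10*w^2 - 12*w - 54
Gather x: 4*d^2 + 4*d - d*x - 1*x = 4*d^2 + 4*d + x*(-d - 1)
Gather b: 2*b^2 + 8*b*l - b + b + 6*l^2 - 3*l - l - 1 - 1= 2*b^2 + 8*b*l + 6*l^2 - 4*l - 2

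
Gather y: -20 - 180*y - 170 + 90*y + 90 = -90*y - 100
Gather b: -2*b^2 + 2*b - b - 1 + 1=-2*b^2 + b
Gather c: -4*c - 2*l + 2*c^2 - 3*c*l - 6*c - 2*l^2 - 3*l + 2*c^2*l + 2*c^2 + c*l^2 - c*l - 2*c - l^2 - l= c^2*(2*l + 4) + c*(l^2 - 4*l - 12) - 3*l^2 - 6*l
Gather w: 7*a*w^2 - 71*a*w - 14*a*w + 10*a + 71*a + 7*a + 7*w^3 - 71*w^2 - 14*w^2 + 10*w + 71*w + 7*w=88*a + 7*w^3 + w^2*(7*a - 85) + w*(88 - 85*a)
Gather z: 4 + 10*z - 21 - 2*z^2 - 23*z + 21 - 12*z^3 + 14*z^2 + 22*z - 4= -12*z^3 + 12*z^2 + 9*z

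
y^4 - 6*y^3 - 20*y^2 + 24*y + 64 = (y - 8)*(y - 2)*(y + 2)^2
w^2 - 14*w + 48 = (w - 8)*(w - 6)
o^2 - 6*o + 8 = (o - 4)*(o - 2)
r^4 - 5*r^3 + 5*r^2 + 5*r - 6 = (r - 3)*(r - 2)*(r - 1)*(r + 1)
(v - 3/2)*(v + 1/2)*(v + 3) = v^3 + 2*v^2 - 15*v/4 - 9/4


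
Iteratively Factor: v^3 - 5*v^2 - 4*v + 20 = (v - 5)*(v^2 - 4) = (v - 5)*(v + 2)*(v - 2)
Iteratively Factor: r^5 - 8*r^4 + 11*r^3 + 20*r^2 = (r - 4)*(r^4 - 4*r^3 - 5*r^2) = r*(r - 4)*(r^3 - 4*r^2 - 5*r) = r^2*(r - 4)*(r^2 - 4*r - 5) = r^2*(r - 5)*(r - 4)*(r + 1)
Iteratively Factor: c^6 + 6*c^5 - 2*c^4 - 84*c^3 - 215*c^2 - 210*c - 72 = (c + 3)*(c^5 + 3*c^4 - 11*c^3 - 51*c^2 - 62*c - 24) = (c + 1)*(c + 3)*(c^4 + 2*c^3 - 13*c^2 - 38*c - 24) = (c + 1)^2*(c + 3)*(c^3 + c^2 - 14*c - 24) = (c + 1)^2*(c + 3)^2*(c^2 - 2*c - 8) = (c - 4)*(c + 1)^2*(c + 3)^2*(c + 2)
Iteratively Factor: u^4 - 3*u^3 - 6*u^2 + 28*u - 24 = (u - 2)*(u^3 - u^2 - 8*u + 12) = (u - 2)*(u + 3)*(u^2 - 4*u + 4) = (u - 2)^2*(u + 3)*(u - 2)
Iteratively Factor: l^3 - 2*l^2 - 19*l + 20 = (l - 5)*(l^2 + 3*l - 4) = (l - 5)*(l + 4)*(l - 1)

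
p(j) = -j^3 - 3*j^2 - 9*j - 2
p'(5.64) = -138.27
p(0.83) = -12.11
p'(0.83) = -16.05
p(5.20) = -270.53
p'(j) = -3*j^2 - 6*j - 9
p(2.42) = -55.52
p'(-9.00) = -198.00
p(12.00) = -2270.00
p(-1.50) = 8.12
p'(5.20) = -121.32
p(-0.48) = 1.74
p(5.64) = -327.59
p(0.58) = -8.42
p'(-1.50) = -6.75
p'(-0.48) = -6.81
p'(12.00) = -513.00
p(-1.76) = 10.00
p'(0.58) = -13.49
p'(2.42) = -41.09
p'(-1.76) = -7.73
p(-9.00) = 565.00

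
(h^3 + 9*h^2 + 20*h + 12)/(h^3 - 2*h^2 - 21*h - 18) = (h^2 + 8*h + 12)/(h^2 - 3*h - 18)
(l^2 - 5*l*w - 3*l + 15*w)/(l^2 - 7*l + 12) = (l - 5*w)/(l - 4)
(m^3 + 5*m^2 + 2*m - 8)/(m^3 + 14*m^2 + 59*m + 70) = (m^2 + 3*m - 4)/(m^2 + 12*m + 35)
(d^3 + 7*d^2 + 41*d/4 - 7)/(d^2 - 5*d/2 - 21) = (d^2 + 7*d/2 - 2)/(d - 6)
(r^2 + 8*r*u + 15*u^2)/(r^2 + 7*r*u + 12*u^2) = (r + 5*u)/(r + 4*u)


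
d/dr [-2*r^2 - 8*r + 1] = -4*r - 8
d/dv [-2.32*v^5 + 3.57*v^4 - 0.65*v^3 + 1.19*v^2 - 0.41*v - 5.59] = -11.6*v^4 + 14.28*v^3 - 1.95*v^2 + 2.38*v - 0.41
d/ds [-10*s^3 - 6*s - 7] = -30*s^2 - 6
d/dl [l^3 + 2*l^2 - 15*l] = 3*l^2 + 4*l - 15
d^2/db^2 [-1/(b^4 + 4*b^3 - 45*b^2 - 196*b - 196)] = 2*(3*(2*b^2 + 4*b - 15)*(-b^4 - 4*b^3 + 45*b^2 + 196*b + 196) + 4*(2*b^3 + 6*b^2 - 45*b - 98)^2)/(-b^4 - 4*b^3 + 45*b^2 + 196*b + 196)^3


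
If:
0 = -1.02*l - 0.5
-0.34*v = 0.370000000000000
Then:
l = -0.49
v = -1.09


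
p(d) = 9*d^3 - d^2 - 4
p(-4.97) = -1133.57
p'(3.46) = 316.31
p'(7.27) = 1412.49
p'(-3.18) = 279.39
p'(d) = 27*d^2 - 2*d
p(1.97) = 60.93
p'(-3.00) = 249.00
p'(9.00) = 2169.00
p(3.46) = 356.82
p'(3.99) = 421.86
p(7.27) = 3401.31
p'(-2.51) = 175.12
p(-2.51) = -152.62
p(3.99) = 551.77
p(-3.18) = -303.53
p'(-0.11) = 0.55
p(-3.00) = -256.00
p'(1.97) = 100.84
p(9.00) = 6476.00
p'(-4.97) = 676.86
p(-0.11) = -4.02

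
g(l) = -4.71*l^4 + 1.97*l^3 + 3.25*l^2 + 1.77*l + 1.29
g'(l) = -18.84*l^3 + 5.91*l^2 + 6.5*l + 1.77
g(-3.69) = -933.19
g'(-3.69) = 1004.84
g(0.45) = 2.73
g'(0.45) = 4.17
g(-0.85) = -1.53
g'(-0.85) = 12.09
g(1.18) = 2.01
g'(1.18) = -13.29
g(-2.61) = -234.78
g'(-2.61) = 360.03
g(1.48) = -5.18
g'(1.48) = -36.74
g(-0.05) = 1.21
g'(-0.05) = 1.46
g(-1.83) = -55.96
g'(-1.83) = 125.13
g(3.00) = -292.47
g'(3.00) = -434.22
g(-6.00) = -6422.01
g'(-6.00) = 4244.97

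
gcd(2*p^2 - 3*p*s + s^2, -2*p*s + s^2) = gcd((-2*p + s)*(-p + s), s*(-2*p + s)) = 2*p - s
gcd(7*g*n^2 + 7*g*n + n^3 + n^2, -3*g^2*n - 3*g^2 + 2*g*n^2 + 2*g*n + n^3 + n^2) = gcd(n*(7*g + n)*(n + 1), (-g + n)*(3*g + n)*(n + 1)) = n + 1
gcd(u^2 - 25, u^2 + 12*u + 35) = u + 5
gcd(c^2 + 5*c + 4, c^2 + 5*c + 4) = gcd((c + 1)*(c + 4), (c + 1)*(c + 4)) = c^2 + 5*c + 4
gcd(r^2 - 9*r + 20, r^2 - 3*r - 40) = 1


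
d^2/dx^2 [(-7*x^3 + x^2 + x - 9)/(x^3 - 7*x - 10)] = 2*(x^6 - 144*x^5 - 453*x^4 - 266*x^3 - 1221*x^2 - 2370*x - 411)/(x^9 - 21*x^7 - 30*x^6 + 147*x^5 + 420*x^4 - 43*x^3 - 1470*x^2 - 2100*x - 1000)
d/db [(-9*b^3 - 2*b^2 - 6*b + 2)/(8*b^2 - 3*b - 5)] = 3*(-24*b^4 + 18*b^3 + 63*b^2 - 4*b + 12)/(64*b^4 - 48*b^3 - 71*b^2 + 30*b + 25)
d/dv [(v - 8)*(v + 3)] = 2*v - 5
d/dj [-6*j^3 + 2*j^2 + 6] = 2*j*(2 - 9*j)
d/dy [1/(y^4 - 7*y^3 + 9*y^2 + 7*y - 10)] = (-4*y^3 + 21*y^2 - 18*y - 7)/(y^4 - 7*y^3 + 9*y^2 + 7*y - 10)^2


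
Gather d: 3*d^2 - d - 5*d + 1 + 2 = 3*d^2 - 6*d + 3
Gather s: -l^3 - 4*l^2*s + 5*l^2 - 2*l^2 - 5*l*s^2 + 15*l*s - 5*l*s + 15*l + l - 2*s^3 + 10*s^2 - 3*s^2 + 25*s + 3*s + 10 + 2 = -l^3 + 3*l^2 + 16*l - 2*s^3 + s^2*(7 - 5*l) + s*(-4*l^2 + 10*l + 28) + 12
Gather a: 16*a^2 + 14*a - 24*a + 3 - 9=16*a^2 - 10*a - 6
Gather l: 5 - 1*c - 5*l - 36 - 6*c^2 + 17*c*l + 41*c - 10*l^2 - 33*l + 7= -6*c^2 + 40*c - 10*l^2 + l*(17*c - 38) - 24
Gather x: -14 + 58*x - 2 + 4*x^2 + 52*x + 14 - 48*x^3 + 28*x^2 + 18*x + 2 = -48*x^3 + 32*x^2 + 128*x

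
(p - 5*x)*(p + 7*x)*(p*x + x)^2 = p^4*x^2 + 2*p^3*x^3 + 2*p^3*x^2 - 35*p^2*x^4 + 4*p^2*x^3 + p^2*x^2 - 70*p*x^4 + 2*p*x^3 - 35*x^4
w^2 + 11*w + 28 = (w + 4)*(w + 7)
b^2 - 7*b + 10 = (b - 5)*(b - 2)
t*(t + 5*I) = t^2 + 5*I*t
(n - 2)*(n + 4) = n^2 + 2*n - 8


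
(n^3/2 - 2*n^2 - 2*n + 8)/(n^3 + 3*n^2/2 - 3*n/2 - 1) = (n^2 - 6*n + 8)/(2*n^2 - n - 1)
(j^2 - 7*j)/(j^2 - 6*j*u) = (j - 7)/(j - 6*u)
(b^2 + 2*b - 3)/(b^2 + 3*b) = (b - 1)/b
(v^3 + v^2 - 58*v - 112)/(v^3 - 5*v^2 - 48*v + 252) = (v^2 - 6*v - 16)/(v^2 - 12*v + 36)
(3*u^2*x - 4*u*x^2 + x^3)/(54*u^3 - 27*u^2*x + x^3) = x*(-u + x)/(-18*u^2 + 3*u*x + x^2)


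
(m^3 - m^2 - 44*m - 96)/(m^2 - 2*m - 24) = (m^2 - 5*m - 24)/(m - 6)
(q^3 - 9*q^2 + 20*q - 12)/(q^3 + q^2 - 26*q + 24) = (q^2 - 8*q + 12)/(q^2 + 2*q - 24)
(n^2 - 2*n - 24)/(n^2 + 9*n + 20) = (n - 6)/(n + 5)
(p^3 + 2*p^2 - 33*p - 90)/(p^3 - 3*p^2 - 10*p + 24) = (p^2 - p - 30)/(p^2 - 6*p + 8)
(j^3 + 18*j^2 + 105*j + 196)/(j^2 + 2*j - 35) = (j^2 + 11*j + 28)/(j - 5)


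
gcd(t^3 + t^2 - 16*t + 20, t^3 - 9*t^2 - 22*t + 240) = t + 5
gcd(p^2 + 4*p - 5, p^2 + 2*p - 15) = p + 5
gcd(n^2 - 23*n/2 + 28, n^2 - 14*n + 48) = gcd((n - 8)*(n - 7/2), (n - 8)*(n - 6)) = n - 8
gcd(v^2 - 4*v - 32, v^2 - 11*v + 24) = v - 8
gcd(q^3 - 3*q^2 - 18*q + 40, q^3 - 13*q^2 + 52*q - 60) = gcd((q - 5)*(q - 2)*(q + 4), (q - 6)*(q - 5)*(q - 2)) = q^2 - 7*q + 10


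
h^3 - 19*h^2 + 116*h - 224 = (h - 8)*(h - 7)*(h - 4)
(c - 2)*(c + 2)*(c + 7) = c^3 + 7*c^2 - 4*c - 28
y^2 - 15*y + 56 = (y - 8)*(y - 7)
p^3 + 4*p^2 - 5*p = p*(p - 1)*(p + 5)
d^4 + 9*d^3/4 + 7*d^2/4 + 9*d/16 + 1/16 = (d + 1/4)*(d + 1/2)^2*(d + 1)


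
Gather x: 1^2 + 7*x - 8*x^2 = -8*x^2 + 7*x + 1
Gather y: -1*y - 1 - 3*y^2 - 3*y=-3*y^2 - 4*y - 1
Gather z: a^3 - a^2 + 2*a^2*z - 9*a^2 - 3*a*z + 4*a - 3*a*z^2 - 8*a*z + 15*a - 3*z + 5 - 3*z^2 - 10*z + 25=a^3 - 10*a^2 + 19*a + z^2*(-3*a - 3) + z*(2*a^2 - 11*a - 13) + 30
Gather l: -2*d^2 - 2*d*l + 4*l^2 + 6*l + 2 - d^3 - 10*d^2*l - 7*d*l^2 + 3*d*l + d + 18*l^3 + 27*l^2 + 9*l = -d^3 - 2*d^2 + d + 18*l^3 + l^2*(31 - 7*d) + l*(-10*d^2 + d + 15) + 2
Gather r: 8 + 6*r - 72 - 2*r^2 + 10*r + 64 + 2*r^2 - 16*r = 0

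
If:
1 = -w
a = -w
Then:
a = 1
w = -1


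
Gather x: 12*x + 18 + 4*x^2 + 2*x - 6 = 4*x^2 + 14*x + 12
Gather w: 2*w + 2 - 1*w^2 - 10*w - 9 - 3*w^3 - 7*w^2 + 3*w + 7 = -3*w^3 - 8*w^2 - 5*w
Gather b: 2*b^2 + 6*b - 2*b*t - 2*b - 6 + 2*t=2*b^2 + b*(4 - 2*t) + 2*t - 6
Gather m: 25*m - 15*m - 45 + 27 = 10*m - 18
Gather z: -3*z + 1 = 1 - 3*z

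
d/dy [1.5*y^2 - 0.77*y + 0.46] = 3.0*y - 0.77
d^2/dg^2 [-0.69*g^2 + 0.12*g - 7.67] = -1.38000000000000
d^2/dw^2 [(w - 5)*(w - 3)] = 2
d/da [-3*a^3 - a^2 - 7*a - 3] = -9*a^2 - 2*a - 7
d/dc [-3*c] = -3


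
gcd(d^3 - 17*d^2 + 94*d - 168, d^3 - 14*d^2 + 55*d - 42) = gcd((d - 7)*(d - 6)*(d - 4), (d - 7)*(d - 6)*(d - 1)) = d^2 - 13*d + 42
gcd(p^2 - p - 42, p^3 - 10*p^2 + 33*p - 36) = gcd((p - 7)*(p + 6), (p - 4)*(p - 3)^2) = 1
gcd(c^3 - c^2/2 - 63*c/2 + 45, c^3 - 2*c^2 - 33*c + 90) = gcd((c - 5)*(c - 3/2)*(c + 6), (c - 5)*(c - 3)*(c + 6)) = c^2 + c - 30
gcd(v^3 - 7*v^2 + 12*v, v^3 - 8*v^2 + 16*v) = v^2 - 4*v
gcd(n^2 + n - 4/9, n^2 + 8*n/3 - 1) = n - 1/3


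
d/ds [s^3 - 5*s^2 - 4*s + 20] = 3*s^2 - 10*s - 4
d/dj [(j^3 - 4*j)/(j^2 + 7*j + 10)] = (j^2 + 10*j - 10)/(j^2 + 10*j + 25)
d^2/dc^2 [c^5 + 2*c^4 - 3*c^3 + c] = 2*c*(10*c^2 + 12*c - 9)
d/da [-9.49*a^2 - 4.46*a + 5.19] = -18.98*a - 4.46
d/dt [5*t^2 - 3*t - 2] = 10*t - 3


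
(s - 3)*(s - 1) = s^2 - 4*s + 3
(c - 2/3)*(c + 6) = c^2 + 16*c/3 - 4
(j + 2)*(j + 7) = j^2 + 9*j + 14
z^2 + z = z*(z + 1)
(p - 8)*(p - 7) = p^2 - 15*p + 56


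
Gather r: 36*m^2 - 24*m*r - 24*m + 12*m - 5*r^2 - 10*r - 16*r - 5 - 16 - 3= 36*m^2 - 12*m - 5*r^2 + r*(-24*m - 26) - 24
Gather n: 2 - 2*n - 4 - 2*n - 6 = -4*n - 8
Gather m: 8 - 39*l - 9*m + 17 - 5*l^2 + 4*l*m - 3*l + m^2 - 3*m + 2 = -5*l^2 - 42*l + m^2 + m*(4*l - 12) + 27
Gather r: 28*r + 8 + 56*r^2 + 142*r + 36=56*r^2 + 170*r + 44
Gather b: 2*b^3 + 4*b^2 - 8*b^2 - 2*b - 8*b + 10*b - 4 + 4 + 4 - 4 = 2*b^3 - 4*b^2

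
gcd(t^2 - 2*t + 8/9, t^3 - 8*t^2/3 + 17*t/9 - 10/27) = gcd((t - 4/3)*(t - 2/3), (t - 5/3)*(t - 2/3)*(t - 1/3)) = t - 2/3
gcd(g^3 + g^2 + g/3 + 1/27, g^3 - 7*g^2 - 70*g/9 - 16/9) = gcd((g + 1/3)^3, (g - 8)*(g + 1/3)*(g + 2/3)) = g + 1/3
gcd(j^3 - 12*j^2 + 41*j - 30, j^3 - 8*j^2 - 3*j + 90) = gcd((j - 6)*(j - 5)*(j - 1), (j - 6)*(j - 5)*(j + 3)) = j^2 - 11*j + 30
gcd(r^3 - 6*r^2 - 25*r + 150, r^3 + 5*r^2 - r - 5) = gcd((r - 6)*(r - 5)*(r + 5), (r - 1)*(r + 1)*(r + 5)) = r + 5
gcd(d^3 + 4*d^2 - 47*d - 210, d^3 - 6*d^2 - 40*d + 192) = d + 6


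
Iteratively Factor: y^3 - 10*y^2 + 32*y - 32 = (y - 4)*(y^2 - 6*y + 8) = (y - 4)*(y - 2)*(y - 4)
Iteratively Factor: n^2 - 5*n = (n)*(n - 5)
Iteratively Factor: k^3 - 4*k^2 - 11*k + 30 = (k - 2)*(k^2 - 2*k - 15) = (k - 2)*(k + 3)*(k - 5)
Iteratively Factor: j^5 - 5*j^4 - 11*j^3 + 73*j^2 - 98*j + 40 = (j - 5)*(j^4 - 11*j^2 + 18*j - 8) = (j - 5)*(j + 4)*(j^3 - 4*j^2 + 5*j - 2) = (j - 5)*(j - 2)*(j + 4)*(j^2 - 2*j + 1) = (j - 5)*(j - 2)*(j - 1)*(j + 4)*(j - 1)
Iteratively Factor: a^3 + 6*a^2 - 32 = (a - 2)*(a^2 + 8*a + 16) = (a - 2)*(a + 4)*(a + 4)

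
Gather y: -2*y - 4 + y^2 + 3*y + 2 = y^2 + y - 2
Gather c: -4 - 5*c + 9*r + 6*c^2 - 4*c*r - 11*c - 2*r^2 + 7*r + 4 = 6*c^2 + c*(-4*r - 16) - 2*r^2 + 16*r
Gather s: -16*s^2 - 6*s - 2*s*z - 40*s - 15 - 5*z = -16*s^2 + s*(-2*z - 46) - 5*z - 15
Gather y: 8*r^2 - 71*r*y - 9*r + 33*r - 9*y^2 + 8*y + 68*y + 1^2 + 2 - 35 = 8*r^2 + 24*r - 9*y^2 + y*(76 - 71*r) - 32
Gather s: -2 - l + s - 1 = -l + s - 3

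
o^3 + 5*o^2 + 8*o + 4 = (o + 1)*(o + 2)^2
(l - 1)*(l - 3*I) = l^2 - l - 3*I*l + 3*I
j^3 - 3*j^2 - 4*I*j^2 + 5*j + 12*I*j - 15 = (j - 3)*(j - 5*I)*(j + I)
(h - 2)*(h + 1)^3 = h^4 + h^3 - 3*h^2 - 5*h - 2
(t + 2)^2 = t^2 + 4*t + 4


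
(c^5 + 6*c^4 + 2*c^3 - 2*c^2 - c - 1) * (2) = 2*c^5 + 12*c^4 + 4*c^3 - 4*c^2 - 2*c - 2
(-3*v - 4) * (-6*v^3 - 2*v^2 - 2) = 18*v^4 + 30*v^3 + 8*v^2 + 6*v + 8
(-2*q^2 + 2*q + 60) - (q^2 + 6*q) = -3*q^2 - 4*q + 60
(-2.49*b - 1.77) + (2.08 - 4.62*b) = 0.31 - 7.11*b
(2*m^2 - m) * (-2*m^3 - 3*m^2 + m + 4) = -4*m^5 - 4*m^4 + 5*m^3 + 7*m^2 - 4*m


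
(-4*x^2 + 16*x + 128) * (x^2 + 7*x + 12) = -4*x^4 - 12*x^3 + 192*x^2 + 1088*x + 1536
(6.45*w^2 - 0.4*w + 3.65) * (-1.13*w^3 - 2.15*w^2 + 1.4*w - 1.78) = -7.2885*w^5 - 13.4155*w^4 + 5.7655*w^3 - 19.8885*w^2 + 5.822*w - 6.497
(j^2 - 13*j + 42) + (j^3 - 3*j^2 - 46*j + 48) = j^3 - 2*j^2 - 59*j + 90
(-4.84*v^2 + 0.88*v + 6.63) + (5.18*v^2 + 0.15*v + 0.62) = 0.34*v^2 + 1.03*v + 7.25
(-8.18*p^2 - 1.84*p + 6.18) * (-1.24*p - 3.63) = 10.1432*p^3 + 31.975*p^2 - 0.984*p - 22.4334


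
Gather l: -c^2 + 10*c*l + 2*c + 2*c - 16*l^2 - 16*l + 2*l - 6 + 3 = -c^2 + 4*c - 16*l^2 + l*(10*c - 14) - 3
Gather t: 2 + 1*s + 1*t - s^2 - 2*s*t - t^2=-s^2 + s - t^2 + t*(1 - 2*s) + 2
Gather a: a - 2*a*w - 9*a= a*(-2*w - 8)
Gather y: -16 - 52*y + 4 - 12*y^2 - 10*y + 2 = -12*y^2 - 62*y - 10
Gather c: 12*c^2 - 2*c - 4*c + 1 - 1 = 12*c^2 - 6*c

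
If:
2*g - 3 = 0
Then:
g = 3/2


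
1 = 1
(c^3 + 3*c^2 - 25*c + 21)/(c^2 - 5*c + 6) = (c^2 + 6*c - 7)/(c - 2)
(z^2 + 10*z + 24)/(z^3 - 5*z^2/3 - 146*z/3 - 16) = 3*(z + 4)/(3*z^2 - 23*z - 8)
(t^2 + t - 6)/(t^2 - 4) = (t + 3)/(t + 2)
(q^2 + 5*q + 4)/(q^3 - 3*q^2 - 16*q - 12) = (q + 4)/(q^2 - 4*q - 12)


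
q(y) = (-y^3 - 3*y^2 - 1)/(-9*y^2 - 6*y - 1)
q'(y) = (18*y + 6)*(-y^3 - 3*y^2 - 1)/(-9*y^2 - 6*y - 1)^2 + (-3*y^2 - 6*y)/(-9*y^2 - 6*y - 1)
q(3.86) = 0.65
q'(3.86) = 0.12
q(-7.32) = -0.52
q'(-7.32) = 0.12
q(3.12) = 0.56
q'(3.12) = 0.12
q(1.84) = 0.41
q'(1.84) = 0.12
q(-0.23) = 11.93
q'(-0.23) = -243.62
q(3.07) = 0.56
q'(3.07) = 0.12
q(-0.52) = 5.33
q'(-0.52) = 49.71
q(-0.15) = 3.52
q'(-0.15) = -41.13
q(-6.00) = -0.37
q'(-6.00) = 0.12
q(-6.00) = -0.37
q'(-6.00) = 0.12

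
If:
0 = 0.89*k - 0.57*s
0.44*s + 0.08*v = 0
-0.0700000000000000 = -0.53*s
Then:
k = 0.08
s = 0.13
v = -0.73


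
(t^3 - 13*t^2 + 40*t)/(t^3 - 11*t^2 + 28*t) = (t^2 - 13*t + 40)/(t^2 - 11*t + 28)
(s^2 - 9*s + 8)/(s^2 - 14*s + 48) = (s - 1)/(s - 6)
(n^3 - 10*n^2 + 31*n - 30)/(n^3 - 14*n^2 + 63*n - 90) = (n - 2)/(n - 6)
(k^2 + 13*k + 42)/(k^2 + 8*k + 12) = (k + 7)/(k + 2)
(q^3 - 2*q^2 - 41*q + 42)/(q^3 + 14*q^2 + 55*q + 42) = (q^2 - 8*q + 7)/(q^2 + 8*q + 7)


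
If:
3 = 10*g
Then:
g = 3/10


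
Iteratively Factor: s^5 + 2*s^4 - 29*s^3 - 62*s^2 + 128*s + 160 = (s + 1)*(s^4 + s^3 - 30*s^2 - 32*s + 160) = (s - 5)*(s + 1)*(s^3 + 6*s^2 - 32) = (s - 5)*(s - 2)*(s + 1)*(s^2 + 8*s + 16) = (s - 5)*(s - 2)*(s + 1)*(s + 4)*(s + 4)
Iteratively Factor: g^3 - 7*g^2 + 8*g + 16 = (g - 4)*(g^2 - 3*g - 4) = (g - 4)*(g + 1)*(g - 4)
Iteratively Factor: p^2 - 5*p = (p - 5)*(p)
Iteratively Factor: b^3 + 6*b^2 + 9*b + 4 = (b + 1)*(b^2 + 5*b + 4) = (b + 1)^2*(b + 4)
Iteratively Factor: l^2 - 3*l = (l)*(l - 3)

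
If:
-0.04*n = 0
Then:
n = 0.00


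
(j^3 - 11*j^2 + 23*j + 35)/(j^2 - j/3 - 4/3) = 3*(j^2 - 12*j + 35)/(3*j - 4)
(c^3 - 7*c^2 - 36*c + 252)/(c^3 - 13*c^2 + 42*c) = (c + 6)/c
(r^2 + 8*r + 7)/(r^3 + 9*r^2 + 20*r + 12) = (r + 7)/(r^2 + 8*r + 12)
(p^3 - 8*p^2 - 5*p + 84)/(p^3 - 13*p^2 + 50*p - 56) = (p + 3)/(p - 2)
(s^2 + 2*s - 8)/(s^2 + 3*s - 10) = (s + 4)/(s + 5)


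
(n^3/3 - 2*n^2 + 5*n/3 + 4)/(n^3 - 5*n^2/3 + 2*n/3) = (n^3 - 6*n^2 + 5*n + 12)/(n*(3*n^2 - 5*n + 2))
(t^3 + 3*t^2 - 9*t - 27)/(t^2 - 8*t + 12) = (t^3 + 3*t^2 - 9*t - 27)/(t^2 - 8*t + 12)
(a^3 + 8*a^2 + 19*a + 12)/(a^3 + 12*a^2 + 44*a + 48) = (a^2 + 4*a + 3)/(a^2 + 8*a + 12)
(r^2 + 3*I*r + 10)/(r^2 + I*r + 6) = (r + 5*I)/(r + 3*I)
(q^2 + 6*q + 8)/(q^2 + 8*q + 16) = (q + 2)/(q + 4)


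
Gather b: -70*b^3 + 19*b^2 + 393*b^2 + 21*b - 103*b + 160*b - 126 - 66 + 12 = -70*b^3 + 412*b^2 + 78*b - 180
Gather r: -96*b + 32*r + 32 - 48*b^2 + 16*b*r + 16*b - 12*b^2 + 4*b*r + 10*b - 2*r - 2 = -60*b^2 - 70*b + r*(20*b + 30) + 30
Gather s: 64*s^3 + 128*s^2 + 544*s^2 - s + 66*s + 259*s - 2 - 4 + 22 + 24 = 64*s^3 + 672*s^2 + 324*s + 40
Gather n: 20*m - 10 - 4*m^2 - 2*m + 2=-4*m^2 + 18*m - 8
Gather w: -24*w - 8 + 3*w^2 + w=3*w^2 - 23*w - 8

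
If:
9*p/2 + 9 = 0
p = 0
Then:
No Solution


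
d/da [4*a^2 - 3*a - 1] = 8*a - 3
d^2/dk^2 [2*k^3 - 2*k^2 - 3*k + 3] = 12*k - 4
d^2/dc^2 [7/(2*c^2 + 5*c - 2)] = 14*(-4*c^2 - 10*c + (4*c + 5)^2 + 4)/(2*c^2 + 5*c - 2)^3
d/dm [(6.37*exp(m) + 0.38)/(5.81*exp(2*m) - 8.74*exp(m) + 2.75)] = (-37.0097*exp(2*m) - 4.4156*exp(m) + 20.8387)*exp(m)/(33.7561*exp(4*m) - 101.5588*exp(3*m) + 108.3426*exp(2*m) - 48.07*exp(m) + 7.5625)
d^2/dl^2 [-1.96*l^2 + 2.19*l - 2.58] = -3.92000000000000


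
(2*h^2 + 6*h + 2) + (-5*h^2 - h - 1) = -3*h^2 + 5*h + 1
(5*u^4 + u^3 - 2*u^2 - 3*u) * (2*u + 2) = 10*u^5 + 12*u^4 - 2*u^3 - 10*u^2 - 6*u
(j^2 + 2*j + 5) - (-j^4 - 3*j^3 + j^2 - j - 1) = j^4 + 3*j^3 + 3*j + 6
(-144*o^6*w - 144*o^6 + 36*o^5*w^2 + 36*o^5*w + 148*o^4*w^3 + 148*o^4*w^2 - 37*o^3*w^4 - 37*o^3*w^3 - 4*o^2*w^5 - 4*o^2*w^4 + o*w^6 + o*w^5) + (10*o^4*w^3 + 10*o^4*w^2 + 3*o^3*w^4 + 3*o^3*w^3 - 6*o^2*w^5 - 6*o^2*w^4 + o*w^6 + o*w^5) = -144*o^6*w - 144*o^6 + 36*o^5*w^2 + 36*o^5*w + 158*o^4*w^3 + 158*o^4*w^2 - 34*o^3*w^4 - 34*o^3*w^3 - 10*o^2*w^5 - 10*o^2*w^4 + 2*o*w^6 + 2*o*w^5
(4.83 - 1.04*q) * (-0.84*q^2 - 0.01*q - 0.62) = 0.8736*q^3 - 4.0468*q^2 + 0.5965*q - 2.9946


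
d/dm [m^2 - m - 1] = 2*m - 1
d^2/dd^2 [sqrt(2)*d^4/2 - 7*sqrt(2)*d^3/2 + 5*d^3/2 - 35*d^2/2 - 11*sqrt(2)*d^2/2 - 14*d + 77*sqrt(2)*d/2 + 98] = 6*sqrt(2)*d^2 - 21*sqrt(2)*d + 15*d - 35 - 11*sqrt(2)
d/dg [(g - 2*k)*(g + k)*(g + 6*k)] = 3*g^2 + 10*g*k - 8*k^2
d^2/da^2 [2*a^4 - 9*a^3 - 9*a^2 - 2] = 24*a^2 - 54*a - 18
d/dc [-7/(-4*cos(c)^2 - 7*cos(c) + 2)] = 7*(8*cos(c) + 7)*sin(c)/(4*cos(c)^2 + 7*cos(c) - 2)^2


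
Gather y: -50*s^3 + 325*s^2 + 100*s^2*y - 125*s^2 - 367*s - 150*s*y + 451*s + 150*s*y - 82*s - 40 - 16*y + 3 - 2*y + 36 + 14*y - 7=-50*s^3 + 200*s^2 + 2*s + y*(100*s^2 - 4) - 8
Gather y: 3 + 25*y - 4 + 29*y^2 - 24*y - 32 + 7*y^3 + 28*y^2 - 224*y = 7*y^3 + 57*y^2 - 223*y - 33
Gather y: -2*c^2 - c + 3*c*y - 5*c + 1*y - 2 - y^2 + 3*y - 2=-2*c^2 - 6*c - y^2 + y*(3*c + 4) - 4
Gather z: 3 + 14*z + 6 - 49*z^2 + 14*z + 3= -49*z^2 + 28*z + 12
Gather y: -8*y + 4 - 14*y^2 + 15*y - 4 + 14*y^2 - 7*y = 0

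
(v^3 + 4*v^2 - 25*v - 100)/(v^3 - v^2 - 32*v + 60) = (v^2 + 9*v + 20)/(v^2 + 4*v - 12)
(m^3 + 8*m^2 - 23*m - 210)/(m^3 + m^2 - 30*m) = (m + 7)/m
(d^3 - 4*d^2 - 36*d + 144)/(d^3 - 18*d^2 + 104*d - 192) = (d + 6)/(d - 8)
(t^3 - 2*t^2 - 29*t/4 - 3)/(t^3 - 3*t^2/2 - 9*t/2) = (t^2 - 7*t/2 - 2)/(t*(t - 3))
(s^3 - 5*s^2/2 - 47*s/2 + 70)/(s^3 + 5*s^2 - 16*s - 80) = (s - 7/2)/(s + 4)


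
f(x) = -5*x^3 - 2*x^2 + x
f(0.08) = 0.06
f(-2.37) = 52.96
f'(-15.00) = -3314.00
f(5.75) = -1010.92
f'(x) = -15*x^2 - 4*x + 1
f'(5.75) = -517.94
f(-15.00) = 16410.00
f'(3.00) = -146.00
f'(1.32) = -30.42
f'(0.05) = 0.76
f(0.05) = 0.04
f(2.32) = -70.88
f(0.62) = -1.34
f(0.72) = -2.18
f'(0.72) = -9.66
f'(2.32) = -89.02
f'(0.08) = 0.58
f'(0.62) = -7.25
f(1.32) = -13.66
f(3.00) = -150.00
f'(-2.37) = -73.77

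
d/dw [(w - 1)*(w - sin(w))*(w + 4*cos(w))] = (1 - w)*(w - sin(w))*(4*sin(w) - 1) + (1 - w)*(w + 4*cos(w))*(cos(w) - 1) + (w - sin(w))*(w + 4*cos(w))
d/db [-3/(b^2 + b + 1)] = 3*(2*b + 1)/(b^2 + b + 1)^2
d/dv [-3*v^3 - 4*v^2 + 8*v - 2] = -9*v^2 - 8*v + 8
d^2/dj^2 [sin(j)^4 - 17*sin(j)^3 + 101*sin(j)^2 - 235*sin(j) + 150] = -16*sin(j)^4 + 153*sin(j)^3 - 392*sin(j)^2 + 133*sin(j) + 202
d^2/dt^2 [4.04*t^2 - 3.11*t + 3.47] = 8.08000000000000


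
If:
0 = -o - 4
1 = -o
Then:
No Solution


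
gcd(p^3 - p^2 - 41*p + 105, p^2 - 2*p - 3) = p - 3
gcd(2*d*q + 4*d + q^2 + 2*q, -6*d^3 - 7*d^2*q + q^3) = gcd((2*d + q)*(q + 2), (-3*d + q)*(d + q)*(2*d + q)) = 2*d + q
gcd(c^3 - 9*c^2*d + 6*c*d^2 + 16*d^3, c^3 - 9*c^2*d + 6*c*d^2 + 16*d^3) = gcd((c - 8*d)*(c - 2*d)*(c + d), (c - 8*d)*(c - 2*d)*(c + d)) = c^3 - 9*c^2*d + 6*c*d^2 + 16*d^3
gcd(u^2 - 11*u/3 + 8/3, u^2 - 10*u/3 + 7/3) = u - 1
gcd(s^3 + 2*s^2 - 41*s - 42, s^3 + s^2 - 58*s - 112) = s + 7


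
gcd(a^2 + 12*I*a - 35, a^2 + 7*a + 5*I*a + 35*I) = a + 5*I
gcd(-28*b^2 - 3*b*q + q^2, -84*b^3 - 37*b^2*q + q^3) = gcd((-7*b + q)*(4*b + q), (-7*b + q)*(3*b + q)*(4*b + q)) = -28*b^2 - 3*b*q + q^2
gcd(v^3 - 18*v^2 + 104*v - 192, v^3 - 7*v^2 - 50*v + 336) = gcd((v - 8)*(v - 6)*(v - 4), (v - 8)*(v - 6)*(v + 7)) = v^2 - 14*v + 48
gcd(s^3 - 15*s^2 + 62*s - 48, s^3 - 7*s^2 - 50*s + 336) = s^2 - 14*s + 48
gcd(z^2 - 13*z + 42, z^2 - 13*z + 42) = z^2 - 13*z + 42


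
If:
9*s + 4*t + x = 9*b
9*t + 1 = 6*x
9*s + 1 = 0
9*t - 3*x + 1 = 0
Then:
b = -13/81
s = -1/9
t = -1/9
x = 0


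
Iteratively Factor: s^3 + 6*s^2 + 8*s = (s + 4)*(s^2 + 2*s) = s*(s + 4)*(s + 2)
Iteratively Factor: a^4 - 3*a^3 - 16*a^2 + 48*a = (a - 4)*(a^3 + a^2 - 12*a) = (a - 4)*(a - 3)*(a^2 + 4*a) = a*(a - 4)*(a - 3)*(a + 4)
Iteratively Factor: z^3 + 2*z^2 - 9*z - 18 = (z + 2)*(z^2 - 9) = (z - 3)*(z + 2)*(z + 3)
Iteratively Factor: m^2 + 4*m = (m)*(m + 4)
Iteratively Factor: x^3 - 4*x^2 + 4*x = (x - 2)*(x^2 - 2*x) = x*(x - 2)*(x - 2)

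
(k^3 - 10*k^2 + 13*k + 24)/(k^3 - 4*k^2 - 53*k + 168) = (k + 1)/(k + 7)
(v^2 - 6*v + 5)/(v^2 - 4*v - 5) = (v - 1)/(v + 1)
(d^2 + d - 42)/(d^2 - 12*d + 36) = (d + 7)/(d - 6)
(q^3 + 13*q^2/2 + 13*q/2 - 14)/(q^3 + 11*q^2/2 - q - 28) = (q - 1)/(q - 2)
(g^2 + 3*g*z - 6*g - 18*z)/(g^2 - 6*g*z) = (g^2 + 3*g*z - 6*g - 18*z)/(g*(g - 6*z))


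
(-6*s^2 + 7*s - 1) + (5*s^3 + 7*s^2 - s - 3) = 5*s^3 + s^2 + 6*s - 4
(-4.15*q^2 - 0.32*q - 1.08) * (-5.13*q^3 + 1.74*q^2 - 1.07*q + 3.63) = 21.2895*q^5 - 5.5794*q^4 + 9.4241*q^3 - 16.6013*q^2 - 0.00599999999999978*q - 3.9204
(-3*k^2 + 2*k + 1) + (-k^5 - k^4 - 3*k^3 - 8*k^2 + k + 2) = -k^5 - k^4 - 3*k^3 - 11*k^2 + 3*k + 3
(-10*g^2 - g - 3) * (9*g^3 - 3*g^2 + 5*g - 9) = -90*g^5 + 21*g^4 - 74*g^3 + 94*g^2 - 6*g + 27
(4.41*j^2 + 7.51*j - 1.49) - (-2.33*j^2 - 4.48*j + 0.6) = 6.74*j^2 + 11.99*j - 2.09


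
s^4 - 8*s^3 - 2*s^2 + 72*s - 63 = (s - 7)*(s - 3)*(s - 1)*(s + 3)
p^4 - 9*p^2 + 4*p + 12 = (p - 2)^2*(p + 1)*(p + 3)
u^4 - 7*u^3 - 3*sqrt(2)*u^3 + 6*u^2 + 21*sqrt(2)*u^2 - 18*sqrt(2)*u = u*(u - 6)*(u - 1)*(u - 3*sqrt(2))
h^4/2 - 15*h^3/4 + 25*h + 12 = (h/2 + 1/4)*(h - 6)*(h - 4)*(h + 2)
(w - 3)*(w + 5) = w^2 + 2*w - 15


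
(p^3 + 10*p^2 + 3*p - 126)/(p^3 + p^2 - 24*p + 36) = (p + 7)/(p - 2)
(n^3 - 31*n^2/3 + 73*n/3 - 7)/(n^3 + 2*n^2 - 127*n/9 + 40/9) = 3*(n^2 - 10*n + 21)/(3*n^2 + 7*n - 40)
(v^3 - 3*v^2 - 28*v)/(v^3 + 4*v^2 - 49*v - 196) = v/(v + 7)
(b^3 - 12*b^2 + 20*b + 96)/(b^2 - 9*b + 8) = (b^2 - 4*b - 12)/(b - 1)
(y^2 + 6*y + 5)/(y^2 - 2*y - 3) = (y + 5)/(y - 3)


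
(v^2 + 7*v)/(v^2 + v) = (v + 7)/(v + 1)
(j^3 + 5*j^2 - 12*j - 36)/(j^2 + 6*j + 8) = (j^2 + 3*j - 18)/(j + 4)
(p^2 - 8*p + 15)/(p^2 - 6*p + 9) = (p - 5)/(p - 3)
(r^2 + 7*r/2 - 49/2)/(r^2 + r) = (2*r^2 + 7*r - 49)/(2*r*(r + 1))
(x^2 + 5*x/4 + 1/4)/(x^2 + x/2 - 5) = (4*x^2 + 5*x + 1)/(2*(2*x^2 + x - 10))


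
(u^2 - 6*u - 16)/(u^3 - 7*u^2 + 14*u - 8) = (u^2 - 6*u - 16)/(u^3 - 7*u^2 + 14*u - 8)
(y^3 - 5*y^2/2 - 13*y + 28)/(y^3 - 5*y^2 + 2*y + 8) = (y + 7/2)/(y + 1)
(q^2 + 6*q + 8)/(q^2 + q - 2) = (q + 4)/(q - 1)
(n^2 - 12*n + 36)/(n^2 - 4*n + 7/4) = 4*(n^2 - 12*n + 36)/(4*n^2 - 16*n + 7)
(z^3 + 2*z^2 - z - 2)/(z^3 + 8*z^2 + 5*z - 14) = (z + 1)/(z + 7)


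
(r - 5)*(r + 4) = r^2 - r - 20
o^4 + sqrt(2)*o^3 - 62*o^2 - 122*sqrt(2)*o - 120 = (o - 6*sqrt(2))*(o + sqrt(2))^2*(o + 5*sqrt(2))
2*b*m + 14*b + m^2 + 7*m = (2*b + m)*(m + 7)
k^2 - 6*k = k*(k - 6)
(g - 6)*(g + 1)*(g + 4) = g^3 - g^2 - 26*g - 24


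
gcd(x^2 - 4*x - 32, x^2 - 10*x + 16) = x - 8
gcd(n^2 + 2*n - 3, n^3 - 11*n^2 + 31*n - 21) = n - 1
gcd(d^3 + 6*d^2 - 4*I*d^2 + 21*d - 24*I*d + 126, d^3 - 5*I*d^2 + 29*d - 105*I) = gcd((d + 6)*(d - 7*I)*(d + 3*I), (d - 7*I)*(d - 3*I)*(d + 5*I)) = d - 7*I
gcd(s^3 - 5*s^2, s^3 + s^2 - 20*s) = s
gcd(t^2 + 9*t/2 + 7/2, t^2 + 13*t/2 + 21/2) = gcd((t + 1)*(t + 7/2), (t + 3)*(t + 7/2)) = t + 7/2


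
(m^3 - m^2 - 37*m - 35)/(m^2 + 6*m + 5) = m - 7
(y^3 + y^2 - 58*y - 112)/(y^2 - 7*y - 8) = (y^2 + 9*y + 14)/(y + 1)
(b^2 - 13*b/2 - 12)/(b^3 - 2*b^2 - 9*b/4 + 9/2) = 2*(b - 8)/(2*b^2 - 7*b + 6)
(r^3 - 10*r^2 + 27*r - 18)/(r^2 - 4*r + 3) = r - 6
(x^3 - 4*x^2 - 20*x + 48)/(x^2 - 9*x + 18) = (x^2 + 2*x - 8)/(x - 3)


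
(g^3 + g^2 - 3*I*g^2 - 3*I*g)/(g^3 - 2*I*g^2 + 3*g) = (g + 1)/(g + I)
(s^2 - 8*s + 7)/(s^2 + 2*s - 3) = (s - 7)/(s + 3)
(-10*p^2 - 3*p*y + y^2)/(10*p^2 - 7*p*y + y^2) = (2*p + y)/(-2*p + y)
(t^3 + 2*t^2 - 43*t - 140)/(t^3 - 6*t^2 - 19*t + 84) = (t + 5)/(t - 3)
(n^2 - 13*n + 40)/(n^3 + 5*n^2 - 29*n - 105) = (n - 8)/(n^2 + 10*n + 21)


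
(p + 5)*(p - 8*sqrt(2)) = p^2 - 8*sqrt(2)*p + 5*p - 40*sqrt(2)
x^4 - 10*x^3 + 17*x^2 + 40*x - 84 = (x - 7)*(x - 3)*(x - 2)*(x + 2)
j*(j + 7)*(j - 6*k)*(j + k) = j^4 - 5*j^3*k + 7*j^3 - 6*j^2*k^2 - 35*j^2*k - 42*j*k^2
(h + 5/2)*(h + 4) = h^2 + 13*h/2 + 10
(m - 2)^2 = m^2 - 4*m + 4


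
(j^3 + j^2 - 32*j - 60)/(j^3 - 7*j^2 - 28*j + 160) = (j^2 - 4*j - 12)/(j^2 - 12*j + 32)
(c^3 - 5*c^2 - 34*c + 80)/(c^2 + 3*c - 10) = c - 8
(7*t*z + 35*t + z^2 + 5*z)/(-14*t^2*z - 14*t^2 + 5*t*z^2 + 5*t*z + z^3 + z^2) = (z + 5)/(-2*t*z - 2*t + z^2 + z)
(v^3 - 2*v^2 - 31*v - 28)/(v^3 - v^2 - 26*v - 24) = (v - 7)/(v - 6)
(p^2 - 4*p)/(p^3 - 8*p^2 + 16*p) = 1/(p - 4)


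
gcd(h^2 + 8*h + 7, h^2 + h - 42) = h + 7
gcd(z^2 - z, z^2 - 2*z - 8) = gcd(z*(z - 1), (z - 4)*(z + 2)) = 1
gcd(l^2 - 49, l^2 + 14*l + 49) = l + 7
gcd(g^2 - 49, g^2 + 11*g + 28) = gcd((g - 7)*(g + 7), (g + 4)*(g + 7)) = g + 7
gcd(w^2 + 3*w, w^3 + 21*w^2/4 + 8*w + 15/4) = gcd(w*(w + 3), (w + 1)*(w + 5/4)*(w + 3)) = w + 3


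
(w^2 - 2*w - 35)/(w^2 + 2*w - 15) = (w - 7)/(w - 3)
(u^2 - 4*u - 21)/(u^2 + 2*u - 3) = (u - 7)/(u - 1)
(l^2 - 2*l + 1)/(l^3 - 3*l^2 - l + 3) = (l - 1)/(l^2 - 2*l - 3)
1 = 1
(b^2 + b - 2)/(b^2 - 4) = (b - 1)/(b - 2)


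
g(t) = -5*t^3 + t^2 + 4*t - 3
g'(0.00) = 4.00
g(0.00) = -3.00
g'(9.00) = -1193.00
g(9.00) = -3531.00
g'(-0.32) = 1.82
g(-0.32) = -4.01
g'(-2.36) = -84.26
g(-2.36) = 58.85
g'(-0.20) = 3.00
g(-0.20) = -3.72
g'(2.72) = -101.54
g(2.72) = -85.34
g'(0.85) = -5.14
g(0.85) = -1.95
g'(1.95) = -49.14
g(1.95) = -28.47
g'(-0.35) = 1.46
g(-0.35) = -4.06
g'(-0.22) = 2.83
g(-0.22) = -3.78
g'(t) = -15*t^2 + 2*t + 4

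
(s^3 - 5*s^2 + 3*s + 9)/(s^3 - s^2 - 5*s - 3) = (s - 3)/(s + 1)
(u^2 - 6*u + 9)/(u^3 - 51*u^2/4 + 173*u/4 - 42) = 4*(u - 3)/(4*u^2 - 39*u + 56)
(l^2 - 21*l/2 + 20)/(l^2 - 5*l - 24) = (l - 5/2)/(l + 3)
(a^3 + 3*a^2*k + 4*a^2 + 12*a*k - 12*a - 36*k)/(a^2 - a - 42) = (a^2 + 3*a*k - 2*a - 6*k)/(a - 7)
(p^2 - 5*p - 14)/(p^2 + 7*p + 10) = (p - 7)/(p + 5)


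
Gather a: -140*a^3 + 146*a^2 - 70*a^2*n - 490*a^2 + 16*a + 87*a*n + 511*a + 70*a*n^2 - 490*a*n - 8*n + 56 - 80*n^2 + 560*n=-140*a^3 + a^2*(-70*n - 344) + a*(70*n^2 - 403*n + 527) - 80*n^2 + 552*n + 56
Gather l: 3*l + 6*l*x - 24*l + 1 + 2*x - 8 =l*(6*x - 21) + 2*x - 7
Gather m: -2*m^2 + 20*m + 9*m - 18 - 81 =-2*m^2 + 29*m - 99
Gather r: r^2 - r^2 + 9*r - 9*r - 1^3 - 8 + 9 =0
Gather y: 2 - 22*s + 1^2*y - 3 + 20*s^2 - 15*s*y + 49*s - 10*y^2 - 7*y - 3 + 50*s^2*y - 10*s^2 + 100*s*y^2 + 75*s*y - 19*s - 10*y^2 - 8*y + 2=10*s^2 + 8*s + y^2*(100*s - 20) + y*(50*s^2 + 60*s - 14) - 2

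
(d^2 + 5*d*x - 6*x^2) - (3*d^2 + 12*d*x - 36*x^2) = -2*d^2 - 7*d*x + 30*x^2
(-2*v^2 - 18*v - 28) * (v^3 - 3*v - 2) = -2*v^5 - 18*v^4 - 22*v^3 + 58*v^2 + 120*v + 56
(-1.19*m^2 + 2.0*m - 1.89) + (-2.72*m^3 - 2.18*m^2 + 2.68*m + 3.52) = -2.72*m^3 - 3.37*m^2 + 4.68*m + 1.63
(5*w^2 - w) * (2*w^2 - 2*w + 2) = 10*w^4 - 12*w^3 + 12*w^2 - 2*w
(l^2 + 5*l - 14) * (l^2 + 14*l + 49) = l^4 + 19*l^3 + 105*l^2 + 49*l - 686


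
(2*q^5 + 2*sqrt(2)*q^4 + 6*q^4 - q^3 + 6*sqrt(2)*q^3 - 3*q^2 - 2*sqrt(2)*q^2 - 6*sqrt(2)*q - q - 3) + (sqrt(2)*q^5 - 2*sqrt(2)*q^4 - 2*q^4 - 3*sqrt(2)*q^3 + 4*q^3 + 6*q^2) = sqrt(2)*q^5 + 2*q^5 + 4*q^4 + 3*q^3 + 3*sqrt(2)*q^3 - 2*sqrt(2)*q^2 + 3*q^2 - 6*sqrt(2)*q - q - 3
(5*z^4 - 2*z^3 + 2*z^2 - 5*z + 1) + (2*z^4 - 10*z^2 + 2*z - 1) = 7*z^4 - 2*z^3 - 8*z^2 - 3*z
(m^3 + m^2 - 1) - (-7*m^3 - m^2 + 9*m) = 8*m^3 + 2*m^2 - 9*m - 1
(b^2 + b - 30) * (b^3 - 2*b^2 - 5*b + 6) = b^5 - b^4 - 37*b^3 + 61*b^2 + 156*b - 180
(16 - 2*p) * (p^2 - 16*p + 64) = -2*p^3 + 48*p^2 - 384*p + 1024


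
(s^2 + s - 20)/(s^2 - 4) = (s^2 + s - 20)/(s^2 - 4)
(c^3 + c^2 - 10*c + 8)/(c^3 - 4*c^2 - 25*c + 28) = (c - 2)/(c - 7)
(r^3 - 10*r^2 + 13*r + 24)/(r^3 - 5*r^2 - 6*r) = (r^2 - 11*r + 24)/(r*(r - 6))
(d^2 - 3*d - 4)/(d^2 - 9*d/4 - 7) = 4*(d + 1)/(4*d + 7)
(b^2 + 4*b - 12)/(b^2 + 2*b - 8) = (b + 6)/(b + 4)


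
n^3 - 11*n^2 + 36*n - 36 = (n - 6)*(n - 3)*(n - 2)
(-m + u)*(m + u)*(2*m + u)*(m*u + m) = -2*m^4*u - 2*m^4 - m^3*u^2 - m^3*u + 2*m^2*u^3 + 2*m^2*u^2 + m*u^4 + m*u^3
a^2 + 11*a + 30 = (a + 5)*(a + 6)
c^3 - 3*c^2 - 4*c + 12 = (c - 3)*(c - 2)*(c + 2)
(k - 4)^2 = k^2 - 8*k + 16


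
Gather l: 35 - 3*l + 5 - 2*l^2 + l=-2*l^2 - 2*l + 40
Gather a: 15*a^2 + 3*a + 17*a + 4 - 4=15*a^2 + 20*a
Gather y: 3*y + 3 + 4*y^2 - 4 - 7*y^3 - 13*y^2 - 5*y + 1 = -7*y^3 - 9*y^2 - 2*y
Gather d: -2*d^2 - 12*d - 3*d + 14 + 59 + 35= -2*d^2 - 15*d + 108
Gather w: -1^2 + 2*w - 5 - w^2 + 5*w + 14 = -w^2 + 7*w + 8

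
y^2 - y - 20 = (y - 5)*(y + 4)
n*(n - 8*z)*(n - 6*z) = n^3 - 14*n^2*z + 48*n*z^2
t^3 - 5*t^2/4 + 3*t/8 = t*(t - 3/4)*(t - 1/2)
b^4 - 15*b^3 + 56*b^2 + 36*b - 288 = (b - 8)*(b - 6)*(b - 3)*(b + 2)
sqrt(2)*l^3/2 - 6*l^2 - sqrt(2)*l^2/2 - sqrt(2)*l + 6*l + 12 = (l - 2)*(l - 6*sqrt(2))*(sqrt(2)*l/2 + sqrt(2)/2)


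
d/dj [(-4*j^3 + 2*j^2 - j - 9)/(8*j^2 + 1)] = (-32*j^4 - 4*j^2 + 148*j - 1)/(64*j^4 + 16*j^2 + 1)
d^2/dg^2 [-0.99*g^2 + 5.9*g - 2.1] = -1.98000000000000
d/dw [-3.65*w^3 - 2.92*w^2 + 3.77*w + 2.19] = -10.95*w^2 - 5.84*w + 3.77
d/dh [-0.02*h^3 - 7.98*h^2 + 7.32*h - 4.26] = -0.06*h^2 - 15.96*h + 7.32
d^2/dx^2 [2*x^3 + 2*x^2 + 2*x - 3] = 12*x + 4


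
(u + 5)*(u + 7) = u^2 + 12*u + 35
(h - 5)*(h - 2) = h^2 - 7*h + 10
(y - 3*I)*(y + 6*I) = y^2 + 3*I*y + 18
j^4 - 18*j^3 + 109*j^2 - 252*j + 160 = (j - 8)*(j - 5)*(j - 4)*(j - 1)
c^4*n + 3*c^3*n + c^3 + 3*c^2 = c^2*(c + 3)*(c*n + 1)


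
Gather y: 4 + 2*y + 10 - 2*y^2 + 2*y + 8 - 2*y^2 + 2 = -4*y^2 + 4*y + 24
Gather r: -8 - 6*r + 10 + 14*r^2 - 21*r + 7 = 14*r^2 - 27*r + 9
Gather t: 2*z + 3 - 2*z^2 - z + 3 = -2*z^2 + z + 6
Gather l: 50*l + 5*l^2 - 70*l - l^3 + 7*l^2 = -l^3 + 12*l^2 - 20*l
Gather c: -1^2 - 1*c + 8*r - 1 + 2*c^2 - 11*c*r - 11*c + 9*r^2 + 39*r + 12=2*c^2 + c*(-11*r - 12) + 9*r^2 + 47*r + 10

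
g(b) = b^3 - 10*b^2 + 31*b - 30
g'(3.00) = -2.00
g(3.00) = 0.00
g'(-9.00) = 454.00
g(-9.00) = -1848.00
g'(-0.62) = 44.55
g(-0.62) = -53.30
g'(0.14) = 28.26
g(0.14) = -25.85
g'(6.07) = 20.13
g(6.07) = 13.37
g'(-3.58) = 141.05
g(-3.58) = -315.03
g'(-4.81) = 196.61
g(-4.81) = -521.76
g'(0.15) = 28.07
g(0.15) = -25.57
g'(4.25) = 0.19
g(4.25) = -2.11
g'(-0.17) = 34.49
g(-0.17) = -35.56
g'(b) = 3*b^2 - 20*b + 31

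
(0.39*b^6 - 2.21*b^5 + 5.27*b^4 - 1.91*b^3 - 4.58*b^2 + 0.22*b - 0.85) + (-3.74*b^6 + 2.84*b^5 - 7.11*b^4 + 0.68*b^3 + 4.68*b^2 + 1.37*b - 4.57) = -3.35*b^6 + 0.63*b^5 - 1.84*b^4 - 1.23*b^3 + 0.0999999999999996*b^2 + 1.59*b - 5.42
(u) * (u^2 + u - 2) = u^3 + u^2 - 2*u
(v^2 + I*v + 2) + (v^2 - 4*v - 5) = 2*v^2 - 4*v + I*v - 3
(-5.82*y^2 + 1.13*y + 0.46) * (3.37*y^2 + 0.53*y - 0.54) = -19.6134*y^4 + 0.723499999999999*y^3 + 5.2919*y^2 - 0.3664*y - 0.2484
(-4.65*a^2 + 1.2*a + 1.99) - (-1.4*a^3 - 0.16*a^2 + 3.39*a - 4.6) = 1.4*a^3 - 4.49*a^2 - 2.19*a + 6.59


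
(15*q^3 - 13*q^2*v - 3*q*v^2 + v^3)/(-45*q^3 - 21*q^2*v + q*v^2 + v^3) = (-q + v)/(3*q + v)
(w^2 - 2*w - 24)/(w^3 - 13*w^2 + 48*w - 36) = (w + 4)/(w^2 - 7*w + 6)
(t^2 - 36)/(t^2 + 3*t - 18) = (t - 6)/(t - 3)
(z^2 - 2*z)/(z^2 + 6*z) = (z - 2)/(z + 6)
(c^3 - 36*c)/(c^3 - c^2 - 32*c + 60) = c*(c - 6)/(c^2 - 7*c + 10)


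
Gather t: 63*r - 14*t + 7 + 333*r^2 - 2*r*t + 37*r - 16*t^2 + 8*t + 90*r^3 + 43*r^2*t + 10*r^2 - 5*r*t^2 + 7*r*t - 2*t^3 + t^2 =90*r^3 + 343*r^2 + 100*r - 2*t^3 + t^2*(-5*r - 15) + t*(43*r^2 + 5*r - 6) + 7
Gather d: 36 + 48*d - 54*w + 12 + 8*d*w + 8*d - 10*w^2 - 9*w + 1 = d*(8*w + 56) - 10*w^2 - 63*w + 49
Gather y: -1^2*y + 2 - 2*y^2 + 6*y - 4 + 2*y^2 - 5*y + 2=0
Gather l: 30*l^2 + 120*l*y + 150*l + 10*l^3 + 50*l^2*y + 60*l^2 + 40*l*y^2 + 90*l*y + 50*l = 10*l^3 + l^2*(50*y + 90) + l*(40*y^2 + 210*y + 200)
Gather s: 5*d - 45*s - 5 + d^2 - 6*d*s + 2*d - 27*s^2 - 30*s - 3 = d^2 + 7*d - 27*s^2 + s*(-6*d - 75) - 8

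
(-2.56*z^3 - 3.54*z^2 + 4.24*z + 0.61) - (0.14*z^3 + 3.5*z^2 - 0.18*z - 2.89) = -2.7*z^3 - 7.04*z^2 + 4.42*z + 3.5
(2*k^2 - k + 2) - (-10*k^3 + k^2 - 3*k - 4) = 10*k^3 + k^2 + 2*k + 6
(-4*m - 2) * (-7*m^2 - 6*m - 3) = 28*m^3 + 38*m^2 + 24*m + 6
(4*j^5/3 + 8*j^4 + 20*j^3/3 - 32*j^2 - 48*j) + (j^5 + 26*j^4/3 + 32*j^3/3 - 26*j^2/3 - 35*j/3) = 7*j^5/3 + 50*j^4/3 + 52*j^3/3 - 122*j^2/3 - 179*j/3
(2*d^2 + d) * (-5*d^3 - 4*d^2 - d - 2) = -10*d^5 - 13*d^4 - 6*d^3 - 5*d^2 - 2*d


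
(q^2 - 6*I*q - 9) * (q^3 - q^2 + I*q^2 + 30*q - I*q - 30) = q^5 - q^4 - 5*I*q^4 + 27*q^3 + 5*I*q^3 - 27*q^2 - 189*I*q^2 - 270*q + 189*I*q + 270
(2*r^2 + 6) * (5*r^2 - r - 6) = 10*r^4 - 2*r^3 + 18*r^2 - 6*r - 36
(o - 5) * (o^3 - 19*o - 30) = o^4 - 5*o^3 - 19*o^2 + 65*o + 150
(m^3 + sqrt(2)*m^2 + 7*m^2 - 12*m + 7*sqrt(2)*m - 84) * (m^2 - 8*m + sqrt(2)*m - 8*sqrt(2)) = m^5 - m^4 + 2*sqrt(2)*m^4 - 66*m^3 - 2*sqrt(2)*m^3 - 124*sqrt(2)*m^2 + 10*m^2 + 12*sqrt(2)*m + 560*m + 672*sqrt(2)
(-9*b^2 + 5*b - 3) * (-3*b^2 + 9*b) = 27*b^4 - 96*b^3 + 54*b^2 - 27*b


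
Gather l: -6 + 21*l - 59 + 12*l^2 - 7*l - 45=12*l^2 + 14*l - 110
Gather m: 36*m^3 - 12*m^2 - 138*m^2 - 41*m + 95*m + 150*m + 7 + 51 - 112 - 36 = 36*m^3 - 150*m^2 + 204*m - 90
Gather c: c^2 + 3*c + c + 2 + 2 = c^2 + 4*c + 4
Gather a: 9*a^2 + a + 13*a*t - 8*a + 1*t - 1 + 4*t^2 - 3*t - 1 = 9*a^2 + a*(13*t - 7) + 4*t^2 - 2*t - 2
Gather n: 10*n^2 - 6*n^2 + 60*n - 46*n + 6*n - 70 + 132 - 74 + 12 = 4*n^2 + 20*n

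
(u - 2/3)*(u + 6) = u^2 + 16*u/3 - 4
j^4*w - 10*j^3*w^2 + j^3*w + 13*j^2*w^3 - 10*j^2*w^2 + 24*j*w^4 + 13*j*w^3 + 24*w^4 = (j - 8*w)*(j - 3*w)*(j + w)*(j*w + w)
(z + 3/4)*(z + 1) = z^2 + 7*z/4 + 3/4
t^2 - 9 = (t - 3)*(t + 3)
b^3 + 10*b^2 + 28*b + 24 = (b + 2)^2*(b + 6)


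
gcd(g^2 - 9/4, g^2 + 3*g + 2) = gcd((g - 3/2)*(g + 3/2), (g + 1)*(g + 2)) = 1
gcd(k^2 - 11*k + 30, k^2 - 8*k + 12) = k - 6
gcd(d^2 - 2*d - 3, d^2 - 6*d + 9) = d - 3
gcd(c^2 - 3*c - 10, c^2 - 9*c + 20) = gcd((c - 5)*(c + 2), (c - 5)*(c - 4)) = c - 5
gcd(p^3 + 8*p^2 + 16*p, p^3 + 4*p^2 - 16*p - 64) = p^2 + 8*p + 16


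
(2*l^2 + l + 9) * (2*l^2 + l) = 4*l^4 + 4*l^3 + 19*l^2 + 9*l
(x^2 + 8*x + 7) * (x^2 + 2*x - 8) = x^4 + 10*x^3 + 15*x^2 - 50*x - 56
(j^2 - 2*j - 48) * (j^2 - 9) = j^4 - 2*j^3 - 57*j^2 + 18*j + 432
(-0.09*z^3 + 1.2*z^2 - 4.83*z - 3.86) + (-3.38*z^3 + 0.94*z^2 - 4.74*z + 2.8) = -3.47*z^3 + 2.14*z^2 - 9.57*z - 1.06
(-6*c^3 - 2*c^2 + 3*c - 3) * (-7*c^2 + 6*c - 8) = 42*c^5 - 22*c^4 + 15*c^3 + 55*c^2 - 42*c + 24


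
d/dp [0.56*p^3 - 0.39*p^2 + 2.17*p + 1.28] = 1.68*p^2 - 0.78*p + 2.17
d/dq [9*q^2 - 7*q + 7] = 18*q - 7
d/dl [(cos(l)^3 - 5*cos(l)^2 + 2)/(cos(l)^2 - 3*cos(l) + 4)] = (-cos(l)^4 + 6*cos(l)^3 - 27*cos(l)^2 + 44*cos(l) - 6)*sin(l)/(sin(l)^2 + 3*cos(l) - 5)^2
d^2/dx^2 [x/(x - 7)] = 14/(x - 7)^3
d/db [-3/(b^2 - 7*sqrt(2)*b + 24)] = 3*(2*b - 7*sqrt(2))/(b^2 - 7*sqrt(2)*b + 24)^2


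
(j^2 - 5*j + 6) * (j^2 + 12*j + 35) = j^4 + 7*j^3 - 19*j^2 - 103*j + 210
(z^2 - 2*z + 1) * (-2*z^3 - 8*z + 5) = -2*z^5 + 4*z^4 - 10*z^3 + 21*z^2 - 18*z + 5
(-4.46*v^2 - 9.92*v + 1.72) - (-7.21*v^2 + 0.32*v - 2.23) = 2.75*v^2 - 10.24*v + 3.95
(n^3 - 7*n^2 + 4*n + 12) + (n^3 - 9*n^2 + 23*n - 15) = 2*n^3 - 16*n^2 + 27*n - 3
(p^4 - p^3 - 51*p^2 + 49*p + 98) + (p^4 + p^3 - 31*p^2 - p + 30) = 2*p^4 - 82*p^2 + 48*p + 128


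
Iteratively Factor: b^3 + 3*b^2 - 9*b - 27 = (b - 3)*(b^2 + 6*b + 9) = (b - 3)*(b + 3)*(b + 3)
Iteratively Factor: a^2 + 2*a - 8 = (a - 2)*(a + 4)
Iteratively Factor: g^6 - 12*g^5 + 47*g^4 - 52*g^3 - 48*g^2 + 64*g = (g - 4)*(g^5 - 8*g^4 + 15*g^3 + 8*g^2 - 16*g) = (g - 4)*(g + 1)*(g^4 - 9*g^3 + 24*g^2 - 16*g) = g*(g - 4)*(g + 1)*(g^3 - 9*g^2 + 24*g - 16) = g*(g - 4)^2*(g + 1)*(g^2 - 5*g + 4) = g*(g - 4)^3*(g + 1)*(g - 1)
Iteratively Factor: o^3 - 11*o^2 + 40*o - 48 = (o - 4)*(o^2 - 7*o + 12) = (o - 4)^2*(o - 3)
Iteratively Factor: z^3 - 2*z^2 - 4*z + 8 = (z + 2)*(z^2 - 4*z + 4) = (z - 2)*(z + 2)*(z - 2)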